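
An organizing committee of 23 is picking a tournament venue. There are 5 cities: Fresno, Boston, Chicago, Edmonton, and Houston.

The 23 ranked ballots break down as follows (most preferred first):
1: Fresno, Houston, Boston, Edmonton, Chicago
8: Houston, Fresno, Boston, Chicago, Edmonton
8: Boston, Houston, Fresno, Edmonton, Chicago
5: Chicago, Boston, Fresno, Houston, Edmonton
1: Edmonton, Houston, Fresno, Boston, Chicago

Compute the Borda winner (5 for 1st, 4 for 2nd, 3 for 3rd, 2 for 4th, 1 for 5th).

Fresno: 1×5 + 8×4 + 8×3 + 5×3 + 1×3 = 79
Boston: 1×3 + 8×3 + 8×5 + 5×4 + 1×2 = 89
Chicago: 1×1 + 8×2 + 8×1 + 5×5 + 1×1 = 51
Edmonton: 1×2 + 8×1 + 8×2 + 5×1 + 1×5 = 36
Houston: 1×4 + 8×5 + 8×4 + 5×2 + 1×4 = 90

Houston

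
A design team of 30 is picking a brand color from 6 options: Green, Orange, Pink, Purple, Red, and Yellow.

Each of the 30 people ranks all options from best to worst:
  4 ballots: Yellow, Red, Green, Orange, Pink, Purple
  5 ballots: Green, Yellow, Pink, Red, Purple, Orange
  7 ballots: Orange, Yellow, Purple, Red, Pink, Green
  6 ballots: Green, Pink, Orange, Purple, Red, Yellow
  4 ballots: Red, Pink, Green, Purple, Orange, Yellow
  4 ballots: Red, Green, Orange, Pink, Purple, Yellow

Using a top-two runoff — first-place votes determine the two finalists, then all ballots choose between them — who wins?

Round 1 first-place votes: Green 11, Orange 7, Pink 0, Purple 0, Red 8, Yellow 4. Green and Red advance.
Runoff: Green is ranked above Red on 11 ballots, Red above Green on 19.

Red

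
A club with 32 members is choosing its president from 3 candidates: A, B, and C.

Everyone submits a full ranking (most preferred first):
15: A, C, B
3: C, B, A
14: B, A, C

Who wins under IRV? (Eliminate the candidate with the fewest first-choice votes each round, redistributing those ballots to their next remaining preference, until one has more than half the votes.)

Round 1: A 15, B 14, C 3. C eliminated.
Round 2: A 15, B 17. B has a majority (≥17).

B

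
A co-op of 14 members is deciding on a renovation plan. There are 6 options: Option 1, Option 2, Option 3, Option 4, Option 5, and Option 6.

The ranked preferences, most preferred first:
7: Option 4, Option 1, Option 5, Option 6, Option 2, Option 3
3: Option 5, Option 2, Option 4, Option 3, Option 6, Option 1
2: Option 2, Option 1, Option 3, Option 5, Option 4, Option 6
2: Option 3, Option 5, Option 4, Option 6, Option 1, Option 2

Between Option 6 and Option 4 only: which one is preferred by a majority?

Option 6 is ranked above Option 4 on 0 ballots; Option 4 above Option 6 on 14.

Option 4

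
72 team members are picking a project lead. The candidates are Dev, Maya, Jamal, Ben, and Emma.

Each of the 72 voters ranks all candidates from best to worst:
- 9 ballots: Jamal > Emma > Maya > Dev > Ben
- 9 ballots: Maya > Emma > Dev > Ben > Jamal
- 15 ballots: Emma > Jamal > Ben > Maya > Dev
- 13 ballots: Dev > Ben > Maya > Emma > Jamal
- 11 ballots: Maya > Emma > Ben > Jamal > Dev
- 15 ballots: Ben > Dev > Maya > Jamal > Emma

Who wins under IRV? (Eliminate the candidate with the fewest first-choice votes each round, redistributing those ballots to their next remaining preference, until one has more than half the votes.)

Emma

Round 1: Dev 13, Maya 20, Jamal 9, Ben 15, Emma 15. Jamal eliminated.
Round 2: Dev 13, Maya 20, Ben 15, Emma 24. Dev eliminated.
Round 3: Maya 20, Ben 28, Emma 24. Maya eliminated.
Round 4: Ben 28, Emma 44. Emma has a majority (≥37).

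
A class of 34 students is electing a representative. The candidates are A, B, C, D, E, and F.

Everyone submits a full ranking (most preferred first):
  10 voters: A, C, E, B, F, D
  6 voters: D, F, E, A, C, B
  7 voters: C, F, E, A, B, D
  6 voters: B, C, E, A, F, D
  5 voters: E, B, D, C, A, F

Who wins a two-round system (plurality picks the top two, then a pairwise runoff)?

C

Round 1 first-place votes: A 10, B 6, C 7, D 6, E 5, F 0. A and C advance.
Runoff: A is ranked above C on 16 ballots, C above A on 18.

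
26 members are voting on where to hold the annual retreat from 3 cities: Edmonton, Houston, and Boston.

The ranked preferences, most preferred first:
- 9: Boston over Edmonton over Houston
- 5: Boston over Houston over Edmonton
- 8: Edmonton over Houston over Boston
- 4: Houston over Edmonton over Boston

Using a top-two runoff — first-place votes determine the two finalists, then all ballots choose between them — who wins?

Boston

Round 1 first-place votes: Edmonton 8, Houston 4, Boston 14. Boston and Edmonton advance.
Runoff: Boston is ranked above Edmonton on 14 ballots, Edmonton above Boston on 12.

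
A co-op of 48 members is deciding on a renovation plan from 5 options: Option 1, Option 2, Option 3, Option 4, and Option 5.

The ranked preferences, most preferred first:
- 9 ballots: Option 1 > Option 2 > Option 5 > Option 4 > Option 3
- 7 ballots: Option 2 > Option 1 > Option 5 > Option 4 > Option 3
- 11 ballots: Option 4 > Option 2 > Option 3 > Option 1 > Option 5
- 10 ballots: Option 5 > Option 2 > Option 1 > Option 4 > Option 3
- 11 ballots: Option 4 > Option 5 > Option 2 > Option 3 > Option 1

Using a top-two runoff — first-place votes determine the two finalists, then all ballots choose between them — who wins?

Option 5

Round 1 first-place votes: Option 1 9, Option 2 7, Option 3 0, Option 4 22, Option 5 10. Option 4 and Option 5 advance.
Runoff: Option 4 is ranked above Option 5 on 22 ballots, Option 5 above Option 4 on 26.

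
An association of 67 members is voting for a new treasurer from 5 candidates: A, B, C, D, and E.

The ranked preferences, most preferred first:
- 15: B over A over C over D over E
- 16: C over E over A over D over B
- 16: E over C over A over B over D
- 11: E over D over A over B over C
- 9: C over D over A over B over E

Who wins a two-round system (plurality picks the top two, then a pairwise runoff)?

C

Round 1 first-place votes: A 0, B 15, C 25, D 0, E 27. E and C advance.
Runoff: E is ranked above C on 27 ballots, C above E on 40.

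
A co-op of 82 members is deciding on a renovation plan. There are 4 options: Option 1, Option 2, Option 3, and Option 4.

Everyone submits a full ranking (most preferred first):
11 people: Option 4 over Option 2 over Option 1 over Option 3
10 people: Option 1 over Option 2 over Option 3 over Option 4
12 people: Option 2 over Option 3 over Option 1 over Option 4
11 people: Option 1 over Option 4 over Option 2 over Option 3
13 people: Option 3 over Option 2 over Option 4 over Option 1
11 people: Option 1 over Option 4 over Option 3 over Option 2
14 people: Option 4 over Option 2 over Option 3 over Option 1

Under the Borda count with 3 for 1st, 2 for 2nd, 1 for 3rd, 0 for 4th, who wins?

Option 1: 11×1 + 10×3 + 12×1 + 11×3 + 13×0 + 11×3 + 14×0 = 119
Option 2: 11×2 + 10×2 + 12×3 + 11×1 + 13×2 + 11×0 + 14×2 = 143
Option 3: 11×0 + 10×1 + 12×2 + 11×0 + 13×3 + 11×1 + 14×1 = 98
Option 4: 11×3 + 10×0 + 12×0 + 11×2 + 13×1 + 11×2 + 14×3 = 132

Option 2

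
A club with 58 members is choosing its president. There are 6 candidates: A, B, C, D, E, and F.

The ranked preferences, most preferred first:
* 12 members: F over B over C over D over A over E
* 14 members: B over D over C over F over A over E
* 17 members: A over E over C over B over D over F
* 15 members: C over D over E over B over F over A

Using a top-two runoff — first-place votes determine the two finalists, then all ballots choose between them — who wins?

Round 1 first-place votes: A 17, B 14, C 15, D 0, E 0, F 12. A and C advance.
Runoff: A is ranked above C on 17 ballots, C above A on 41.

C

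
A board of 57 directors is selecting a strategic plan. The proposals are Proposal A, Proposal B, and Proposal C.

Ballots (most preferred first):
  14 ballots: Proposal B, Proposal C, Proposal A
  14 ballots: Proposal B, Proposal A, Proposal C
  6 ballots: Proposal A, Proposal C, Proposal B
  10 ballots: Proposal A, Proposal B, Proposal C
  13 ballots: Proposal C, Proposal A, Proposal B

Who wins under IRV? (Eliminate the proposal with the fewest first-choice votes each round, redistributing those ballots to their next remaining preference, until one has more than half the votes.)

Proposal A

Round 1: Proposal A 16, Proposal B 28, Proposal C 13. Proposal C eliminated.
Round 2: Proposal A 29, Proposal B 28. Proposal A has a majority (≥29).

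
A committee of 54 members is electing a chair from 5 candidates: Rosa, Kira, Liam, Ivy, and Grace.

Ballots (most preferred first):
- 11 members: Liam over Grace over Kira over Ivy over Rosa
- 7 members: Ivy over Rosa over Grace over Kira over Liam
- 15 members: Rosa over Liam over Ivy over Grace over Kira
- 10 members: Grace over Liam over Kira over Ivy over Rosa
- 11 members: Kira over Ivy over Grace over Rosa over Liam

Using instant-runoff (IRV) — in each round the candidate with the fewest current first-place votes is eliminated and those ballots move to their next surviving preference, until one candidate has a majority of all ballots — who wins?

Rosa

Round 1: Rosa 15, Kira 11, Liam 11, Ivy 7, Grace 10. Ivy eliminated.
Round 2: Rosa 22, Kira 11, Liam 11, Grace 10. Grace eliminated.
Round 3: Rosa 22, Kira 11, Liam 21. Kira eliminated.
Round 4: Rosa 33, Liam 21. Rosa has a majority (≥28).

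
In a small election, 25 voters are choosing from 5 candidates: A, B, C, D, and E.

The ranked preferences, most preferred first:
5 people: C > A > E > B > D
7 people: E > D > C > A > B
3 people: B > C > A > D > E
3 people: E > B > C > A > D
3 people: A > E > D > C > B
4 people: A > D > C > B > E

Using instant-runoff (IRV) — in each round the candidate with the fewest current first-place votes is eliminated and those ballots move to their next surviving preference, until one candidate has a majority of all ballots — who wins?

Round 1: A 7, B 3, C 5, D 0, E 10. D eliminated.
Round 2: A 7, B 3, C 5, E 10. B eliminated.
Round 3: A 7, C 8, E 10. A eliminated.
Round 4: C 12, E 13. E has a majority (≥13).

E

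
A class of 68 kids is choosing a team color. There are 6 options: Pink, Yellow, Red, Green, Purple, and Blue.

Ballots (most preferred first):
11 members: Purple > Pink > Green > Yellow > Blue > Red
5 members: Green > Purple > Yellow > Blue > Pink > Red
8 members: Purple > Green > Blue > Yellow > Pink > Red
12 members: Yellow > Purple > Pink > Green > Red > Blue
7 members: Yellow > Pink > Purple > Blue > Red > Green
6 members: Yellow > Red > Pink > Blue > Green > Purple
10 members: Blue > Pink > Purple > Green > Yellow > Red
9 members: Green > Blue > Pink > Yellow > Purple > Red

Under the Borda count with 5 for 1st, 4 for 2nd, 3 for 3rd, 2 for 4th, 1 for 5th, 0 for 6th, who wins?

Pink: 11×4 + 5×1 + 8×1 + 12×3 + 7×4 + 6×3 + 10×4 + 9×3 = 206
Yellow: 11×2 + 5×3 + 8×2 + 12×5 + 7×5 + 6×5 + 10×1 + 9×2 = 206
Red: 11×0 + 5×0 + 8×0 + 12×1 + 7×1 + 6×4 + 10×0 + 9×0 = 43
Green: 11×3 + 5×5 + 8×4 + 12×2 + 7×0 + 6×1 + 10×2 + 9×5 = 185
Purple: 11×5 + 5×4 + 8×5 + 12×4 + 7×3 + 6×0 + 10×3 + 9×1 = 223
Blue: 11×1 + 5×2 + 8×3 + 12×0 + 7×2 + 6×2 + 10×5 + 9×4 = 157

Purple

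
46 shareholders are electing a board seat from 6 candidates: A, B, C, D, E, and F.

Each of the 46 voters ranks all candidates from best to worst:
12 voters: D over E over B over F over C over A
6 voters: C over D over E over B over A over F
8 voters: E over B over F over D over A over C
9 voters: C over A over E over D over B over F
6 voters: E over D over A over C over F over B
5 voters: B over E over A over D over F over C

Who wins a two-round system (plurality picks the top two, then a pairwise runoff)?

Round 1 first-place votes: A 0, B 5, C 15, D 12, E 14, F 0. C and E advance.
Runoff: C is ranked above E on 15 ballots, E above C on 31.

E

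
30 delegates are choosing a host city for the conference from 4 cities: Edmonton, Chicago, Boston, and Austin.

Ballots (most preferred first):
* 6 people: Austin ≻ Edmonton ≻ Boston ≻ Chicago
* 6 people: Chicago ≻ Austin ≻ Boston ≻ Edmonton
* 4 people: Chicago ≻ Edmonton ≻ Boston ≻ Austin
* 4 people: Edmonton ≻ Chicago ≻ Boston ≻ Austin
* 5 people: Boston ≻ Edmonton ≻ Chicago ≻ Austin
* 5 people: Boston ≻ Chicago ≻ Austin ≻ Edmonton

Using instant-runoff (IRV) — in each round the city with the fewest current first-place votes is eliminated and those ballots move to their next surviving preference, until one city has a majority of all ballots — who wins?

Round 1: Edmonton 4, Chicago 10, Boston 10, Austin 6. Edmonton eliminated.
Round 2: Chicago 14, Boston 10, Austin 6. Austin eliminated.
Round 3: Chicago 14, Boston 16. Boston has a majority (≥16).

Boston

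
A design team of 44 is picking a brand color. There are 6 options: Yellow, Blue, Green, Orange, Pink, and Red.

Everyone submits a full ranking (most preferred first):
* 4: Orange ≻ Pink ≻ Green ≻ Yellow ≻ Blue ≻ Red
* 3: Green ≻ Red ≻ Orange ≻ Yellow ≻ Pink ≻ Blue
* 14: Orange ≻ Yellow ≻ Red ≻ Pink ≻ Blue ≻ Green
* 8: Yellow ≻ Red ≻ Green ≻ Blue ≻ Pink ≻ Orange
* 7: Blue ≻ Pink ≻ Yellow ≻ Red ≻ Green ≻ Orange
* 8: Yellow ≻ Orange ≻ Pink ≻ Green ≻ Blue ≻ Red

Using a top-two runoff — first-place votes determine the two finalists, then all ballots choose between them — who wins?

Round 1 first-place votes: Yellow 16, Blue 7, Green 3, Orange 18, Pink 0, Red 0. Orange and Yellow advance.
Runoff: Orange is ranked above Yellow on 21 ballots, Yellow above Orange on 23.

Yellow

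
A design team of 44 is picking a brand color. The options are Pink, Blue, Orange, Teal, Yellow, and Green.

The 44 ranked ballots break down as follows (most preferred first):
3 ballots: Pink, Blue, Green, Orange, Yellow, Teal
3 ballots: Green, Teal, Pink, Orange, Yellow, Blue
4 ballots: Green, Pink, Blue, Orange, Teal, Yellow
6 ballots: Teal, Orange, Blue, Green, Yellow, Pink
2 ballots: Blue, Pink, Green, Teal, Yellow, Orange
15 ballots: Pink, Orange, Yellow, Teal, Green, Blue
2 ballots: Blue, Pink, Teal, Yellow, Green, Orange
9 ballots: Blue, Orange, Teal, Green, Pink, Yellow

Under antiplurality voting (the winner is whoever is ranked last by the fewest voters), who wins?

Green

Last-place votes: Pink 6, Blue 18, Orange 4, Teal 3, Yellow 13, Green 0.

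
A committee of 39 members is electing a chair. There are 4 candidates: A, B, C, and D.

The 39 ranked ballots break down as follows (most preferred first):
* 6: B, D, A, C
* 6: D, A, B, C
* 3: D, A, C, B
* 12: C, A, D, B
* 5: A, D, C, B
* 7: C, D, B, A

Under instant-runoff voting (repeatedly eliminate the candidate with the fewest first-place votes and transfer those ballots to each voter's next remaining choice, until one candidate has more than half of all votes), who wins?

D

Round 1: A 5, B 6, C 19, D 9. A eliminated.
Round 2: B 6, C 19, D 14. B eliminated.
Round 3: C 19, D 20. D has a majority (≥20).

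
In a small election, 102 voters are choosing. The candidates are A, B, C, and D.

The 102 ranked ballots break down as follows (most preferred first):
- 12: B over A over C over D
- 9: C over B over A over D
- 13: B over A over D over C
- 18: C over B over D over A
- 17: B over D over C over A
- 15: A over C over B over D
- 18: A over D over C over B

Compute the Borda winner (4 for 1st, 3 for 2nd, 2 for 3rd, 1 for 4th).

B

A: 12×3 + 9×2 + 13×3 + 18×1 + 17×1 + 15×4 + 18×4 = 260
B: 12×4 + 9×3 + 13×4 + 18×3 + 17×4 + 15×2 + 18×1 = 297
C: 12×2 + 9×4 + 13×1 + 18×4 + 17×2 + 15×3 + 18×2 = 260
D: 12×1 + 9×1 + 13×2 + 18×2 + 17×3 + 15×1 + 18×3 = 203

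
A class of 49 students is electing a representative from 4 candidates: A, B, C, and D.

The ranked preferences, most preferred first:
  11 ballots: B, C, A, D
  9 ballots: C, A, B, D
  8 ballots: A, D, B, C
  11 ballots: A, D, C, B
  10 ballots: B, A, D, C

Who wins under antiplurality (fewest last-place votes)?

A

Last-place votes: A 0, B 11, C 18, D 20.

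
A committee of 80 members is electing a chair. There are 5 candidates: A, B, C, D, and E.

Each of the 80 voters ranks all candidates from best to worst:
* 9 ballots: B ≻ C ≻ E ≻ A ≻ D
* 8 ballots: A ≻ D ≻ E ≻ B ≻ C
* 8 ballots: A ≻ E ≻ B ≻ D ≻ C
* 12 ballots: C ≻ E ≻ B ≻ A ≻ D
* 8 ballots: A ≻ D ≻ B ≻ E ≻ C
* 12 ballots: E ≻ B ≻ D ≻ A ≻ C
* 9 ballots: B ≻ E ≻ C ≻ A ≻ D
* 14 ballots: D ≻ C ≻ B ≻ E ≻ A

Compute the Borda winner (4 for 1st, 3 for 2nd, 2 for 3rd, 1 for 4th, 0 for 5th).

A: 9×1 + 8×4 + 8×4 + 12×1 + 8×4 + 12×1 + 9×1 + 14×0 = 138
B: 9×4 + 8×1 + 8×2 + 12×2 + 8×2 + 12×3 + 9×4 + 14×2 = 200
C: 9×3 + 8×0 + 8×0 + 12×4 + 8×0 + 12×0 + 9×2 + 14×3 = 135
D: 9×0 + 8×3 + 8×1 + 12×0 + 8×3 + 12×2 + 9×0 + 14×4 = 136
E: 9×2 + 8×2 + 8×3 + 12×3 + 8×1 + 12×4 + 9×3 + 14×1 = 191

B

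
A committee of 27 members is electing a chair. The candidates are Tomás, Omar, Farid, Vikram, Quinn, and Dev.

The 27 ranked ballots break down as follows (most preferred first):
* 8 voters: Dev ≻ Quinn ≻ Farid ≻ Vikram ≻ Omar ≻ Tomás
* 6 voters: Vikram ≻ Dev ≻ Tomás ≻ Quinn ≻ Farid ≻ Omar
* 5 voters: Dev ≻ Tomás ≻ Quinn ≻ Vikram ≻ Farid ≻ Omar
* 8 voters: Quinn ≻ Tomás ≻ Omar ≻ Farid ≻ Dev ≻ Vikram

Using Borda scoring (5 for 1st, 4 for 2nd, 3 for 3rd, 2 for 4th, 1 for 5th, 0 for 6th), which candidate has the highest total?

Tomás: 8×0 + 6×3 + 5×4 + 8×4 = 70
Omar: 8×1 + 6×0 + 5×0 + 8×3 = 32
Farid: 8×3 + 6×1 + 5×1 + 8×2 = 51
Vikram: 8×2 + 6×5 + 5×2 + 8×0 = 56
Quinn: 8×4 + 6×2 + 5×3 + 8×5 = 99
Dev: 8×5 + 6×4 + 5×5 + 8×1 = 97

Quinn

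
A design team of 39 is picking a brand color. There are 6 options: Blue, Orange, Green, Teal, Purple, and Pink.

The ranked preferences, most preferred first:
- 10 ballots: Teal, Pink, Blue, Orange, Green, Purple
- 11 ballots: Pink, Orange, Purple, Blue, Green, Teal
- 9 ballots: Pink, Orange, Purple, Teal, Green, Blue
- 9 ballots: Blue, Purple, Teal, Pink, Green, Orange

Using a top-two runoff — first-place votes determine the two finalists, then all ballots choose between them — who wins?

Pink

Round 1 first-place votes: Blue 9, Orange 0, Green 0, Teal 10, Purple 0, Pink 20. Pink and Teal advance.
Runoff: Pink is ranked above Teal on 20 ballots, Teal above Pink on 19.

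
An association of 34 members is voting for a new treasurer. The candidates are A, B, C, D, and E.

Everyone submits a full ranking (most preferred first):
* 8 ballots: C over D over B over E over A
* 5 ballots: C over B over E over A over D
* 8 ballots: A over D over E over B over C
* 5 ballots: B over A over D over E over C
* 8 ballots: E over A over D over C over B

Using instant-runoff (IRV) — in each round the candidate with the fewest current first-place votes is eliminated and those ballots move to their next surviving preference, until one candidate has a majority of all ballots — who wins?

A

Round 1: A 8, B 5, C 13, D 0, E 8. D eliminated.
Round 2: A 8, B 5, C 13, E 8. B eliminated.
Round 3: A 13, C 13, E 8. E eliminated.
Round 4: A 21, C 13. A has a majority (≥18).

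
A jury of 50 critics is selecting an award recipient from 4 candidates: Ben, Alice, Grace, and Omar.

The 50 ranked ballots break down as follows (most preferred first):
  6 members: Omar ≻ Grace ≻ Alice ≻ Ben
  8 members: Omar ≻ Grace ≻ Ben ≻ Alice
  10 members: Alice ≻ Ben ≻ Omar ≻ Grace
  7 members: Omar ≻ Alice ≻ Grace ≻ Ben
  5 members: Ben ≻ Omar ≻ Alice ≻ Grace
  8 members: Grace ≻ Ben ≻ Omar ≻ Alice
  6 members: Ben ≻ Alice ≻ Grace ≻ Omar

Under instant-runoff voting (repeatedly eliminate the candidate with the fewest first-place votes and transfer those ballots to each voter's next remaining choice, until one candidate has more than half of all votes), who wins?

Ben

Round 1: Ben 11, Alice 10, Grace 8, Omar 21. Grace eliminated.
Round 2: Ben 19, Alice 10, Omar 21. Alice eliminated.
Round 3: Ben 29, Omar 21. Ben has a majority (≥26).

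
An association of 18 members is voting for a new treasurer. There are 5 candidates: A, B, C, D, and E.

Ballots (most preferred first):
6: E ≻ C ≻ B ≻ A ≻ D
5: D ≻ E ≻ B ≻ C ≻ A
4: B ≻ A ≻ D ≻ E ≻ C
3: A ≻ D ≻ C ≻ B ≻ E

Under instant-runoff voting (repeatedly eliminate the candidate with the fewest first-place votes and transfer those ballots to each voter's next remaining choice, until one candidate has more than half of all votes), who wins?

Round 1: A 3, B 4, C 0, D 5, E 6. C eliminated.
Round 2: A 3, B 4, D 5, E 6. A eliminated.
Round 3: B 4, D 8, E 6. B eliminated.
Round 4: D 12, E 6. D has a majority (≥10).

D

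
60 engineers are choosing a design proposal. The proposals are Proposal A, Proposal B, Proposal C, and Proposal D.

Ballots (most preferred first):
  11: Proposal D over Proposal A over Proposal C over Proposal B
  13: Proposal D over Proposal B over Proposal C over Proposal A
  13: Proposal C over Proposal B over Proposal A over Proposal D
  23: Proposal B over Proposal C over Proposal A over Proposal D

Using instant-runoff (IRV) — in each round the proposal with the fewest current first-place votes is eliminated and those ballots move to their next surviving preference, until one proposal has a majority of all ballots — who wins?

Round 1: Proposal A 0, Proposal B 23, Proposal C 13, Proposal D 24. Proposal A eliminated.
Round 2: Proposal B 23, Proposal C 13, Proposal D 24. Proposal C eliminated.
Round 3: Proposal B 36, Proposal D 24. Proposal B has a majority (≥31).

Proposal B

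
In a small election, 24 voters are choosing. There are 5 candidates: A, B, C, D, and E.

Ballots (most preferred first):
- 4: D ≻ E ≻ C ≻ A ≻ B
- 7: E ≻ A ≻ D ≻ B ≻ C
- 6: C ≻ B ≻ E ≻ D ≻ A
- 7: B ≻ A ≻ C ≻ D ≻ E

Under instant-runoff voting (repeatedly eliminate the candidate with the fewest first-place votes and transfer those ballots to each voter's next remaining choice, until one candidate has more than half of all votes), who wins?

B

Round 1: A 0, B 7, C 6, D 4, E 7. A eliminated.
Round 2: B 7, C 6, D 4, E 7. D eliminated.
Round 3: B 7, C 6, E 11. C eliminated.
Round 4: B 13, E 11. B has a majority (≥13).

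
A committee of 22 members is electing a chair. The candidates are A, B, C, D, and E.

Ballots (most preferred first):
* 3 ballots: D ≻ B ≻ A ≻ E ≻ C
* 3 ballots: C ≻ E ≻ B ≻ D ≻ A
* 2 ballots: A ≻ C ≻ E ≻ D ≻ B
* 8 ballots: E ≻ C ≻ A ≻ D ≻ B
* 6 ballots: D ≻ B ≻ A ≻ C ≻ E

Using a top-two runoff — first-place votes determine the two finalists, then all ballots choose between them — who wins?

Round 1 first-place votes: A 2, B 0, C 3, D 9, E 8. D and E advance.
Runoff: D is ranked above E on 9 ballots, E above D on 13.

E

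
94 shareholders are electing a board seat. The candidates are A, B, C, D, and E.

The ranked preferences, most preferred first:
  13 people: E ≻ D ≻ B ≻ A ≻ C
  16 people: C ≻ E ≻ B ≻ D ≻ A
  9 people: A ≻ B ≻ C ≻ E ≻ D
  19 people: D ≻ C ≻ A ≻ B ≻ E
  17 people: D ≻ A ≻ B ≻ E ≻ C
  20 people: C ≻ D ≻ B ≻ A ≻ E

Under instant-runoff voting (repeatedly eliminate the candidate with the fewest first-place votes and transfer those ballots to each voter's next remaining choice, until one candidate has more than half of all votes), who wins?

D

Round 1: A 9, B 0, C 36, D 36, E 13. B eliminated.
Round 2: A 9, C 36, D 36, E 13. A eliminated.
Round 3: C 45, D 36, E 13. E eliminated.
Round 4: C 45, D 49. D has a majority (≥48).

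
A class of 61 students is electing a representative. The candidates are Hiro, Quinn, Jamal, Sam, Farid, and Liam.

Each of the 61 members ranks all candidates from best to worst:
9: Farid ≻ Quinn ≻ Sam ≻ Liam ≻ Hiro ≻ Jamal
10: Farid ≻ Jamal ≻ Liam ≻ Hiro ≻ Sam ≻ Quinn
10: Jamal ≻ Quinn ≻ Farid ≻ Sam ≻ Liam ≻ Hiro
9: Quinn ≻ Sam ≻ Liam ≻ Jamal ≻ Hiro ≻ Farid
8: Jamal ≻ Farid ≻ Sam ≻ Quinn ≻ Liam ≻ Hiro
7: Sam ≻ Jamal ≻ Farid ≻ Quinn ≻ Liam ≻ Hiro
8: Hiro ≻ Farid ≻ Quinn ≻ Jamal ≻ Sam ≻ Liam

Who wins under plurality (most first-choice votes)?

First-place votes: Hiro 8, Quinn 9, Jamal 18, Sam 7, Farid 19, Liam 0.

Farid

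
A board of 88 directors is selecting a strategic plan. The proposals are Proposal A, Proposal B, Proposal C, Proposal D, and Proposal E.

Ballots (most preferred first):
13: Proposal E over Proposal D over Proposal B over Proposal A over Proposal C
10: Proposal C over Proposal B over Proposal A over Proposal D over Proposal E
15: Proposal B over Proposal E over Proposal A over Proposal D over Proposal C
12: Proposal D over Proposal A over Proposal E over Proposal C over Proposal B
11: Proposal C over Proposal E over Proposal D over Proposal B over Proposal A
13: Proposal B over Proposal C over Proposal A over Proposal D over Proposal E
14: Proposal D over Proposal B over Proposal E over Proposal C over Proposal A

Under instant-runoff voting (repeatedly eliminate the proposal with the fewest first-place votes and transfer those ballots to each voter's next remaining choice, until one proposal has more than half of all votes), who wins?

Round 1: Proposal A 0, Proposal B 28, Proposal C 21, Proposal D 26, Proposal E 13. Proposal A eliminated.
Round 2: Proposal B 28, Proposal C 21, Proposal D 26, Proposal E 13. Proposal E eliminated.
Round 3: Proposal B 28, Proposal C 21, Proposal D 39. Proposal C eliminated.
Round 4: Proposal B 38, Proposal D 50. Proposal D has a majority (≥45).

Proposal D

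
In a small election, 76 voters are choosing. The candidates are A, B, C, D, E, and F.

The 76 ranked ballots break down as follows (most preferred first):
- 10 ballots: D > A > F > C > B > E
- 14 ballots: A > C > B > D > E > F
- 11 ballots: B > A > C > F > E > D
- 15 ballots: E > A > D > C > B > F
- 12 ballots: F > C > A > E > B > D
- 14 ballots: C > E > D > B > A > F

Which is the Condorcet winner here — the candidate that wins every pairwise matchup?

A

A vs B: 51–25
A vs C: 50–26
A vs D: 52–24
A vs E: 47–29
A vs F: 64–12
A beats every other candidate.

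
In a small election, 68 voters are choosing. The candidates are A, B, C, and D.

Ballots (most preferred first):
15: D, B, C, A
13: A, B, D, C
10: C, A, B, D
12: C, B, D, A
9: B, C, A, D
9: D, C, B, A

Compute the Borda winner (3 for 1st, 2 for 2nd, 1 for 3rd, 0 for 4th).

B

A: 15×0 + 13×3 + 10×2 + 12×0 + 9×1 + 9×0 = 68
B: 15×2 + 13×2 + 10×1 + 12×2 + 9×3 + 9×1 = 126
C: 15×1 + 13×0 + 10×3 + 12×3 + 9×2 + 9×2 = 117
D: 15×3 + 13×1 + 10×0 + 12×1 + 9×0 + 9×3 = 97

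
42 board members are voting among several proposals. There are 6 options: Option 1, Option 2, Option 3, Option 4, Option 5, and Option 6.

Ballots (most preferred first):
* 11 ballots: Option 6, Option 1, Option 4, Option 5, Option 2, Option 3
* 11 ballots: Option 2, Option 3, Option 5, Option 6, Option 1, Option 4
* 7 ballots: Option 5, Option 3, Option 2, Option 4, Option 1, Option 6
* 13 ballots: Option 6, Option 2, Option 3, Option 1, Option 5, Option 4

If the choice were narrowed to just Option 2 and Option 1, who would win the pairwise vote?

Option 2

Option 2 is ranked above Option 1 on 31 ballots; Option 1 above Option 2 on 11.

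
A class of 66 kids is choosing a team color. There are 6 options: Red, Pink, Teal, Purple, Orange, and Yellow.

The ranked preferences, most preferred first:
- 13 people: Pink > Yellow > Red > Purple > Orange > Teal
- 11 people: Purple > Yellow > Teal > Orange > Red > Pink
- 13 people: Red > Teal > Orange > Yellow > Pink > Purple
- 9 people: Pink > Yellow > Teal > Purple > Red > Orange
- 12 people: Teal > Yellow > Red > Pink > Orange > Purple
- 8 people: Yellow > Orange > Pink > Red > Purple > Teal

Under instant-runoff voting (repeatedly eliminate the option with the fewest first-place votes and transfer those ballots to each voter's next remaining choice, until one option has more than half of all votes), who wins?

Round 1: Red 13, Pink 22, Teal 12, Purple 11, Orange 0, Yellow 8. Orange eliminated.
Round 2: Red 13, Pink 22, Teal 12, Purple 11, Yellow 8. Yellow eliminated.
Round 3: Red 13, Pink 30, Teal 12, Purple 11. Purple eliminated.
Round 4: Red 13, Pink 30, Teal 23. Red eliminated.
Round 5: Pink 30, Teal 36. Teal has a majority (≥34).

Teal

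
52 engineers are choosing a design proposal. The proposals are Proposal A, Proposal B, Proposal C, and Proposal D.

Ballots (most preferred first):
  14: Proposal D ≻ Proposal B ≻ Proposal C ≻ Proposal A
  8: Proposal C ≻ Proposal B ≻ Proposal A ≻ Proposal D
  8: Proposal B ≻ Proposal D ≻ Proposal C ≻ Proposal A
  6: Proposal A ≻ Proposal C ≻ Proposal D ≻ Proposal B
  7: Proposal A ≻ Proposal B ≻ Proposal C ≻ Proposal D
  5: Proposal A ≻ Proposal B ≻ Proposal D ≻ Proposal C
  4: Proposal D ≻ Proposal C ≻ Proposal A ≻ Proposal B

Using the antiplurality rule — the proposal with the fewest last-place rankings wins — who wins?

Last-place votes: Proposal A 22, Proposal B 10, Proposal C 5, Proposal D 15.

Proposal C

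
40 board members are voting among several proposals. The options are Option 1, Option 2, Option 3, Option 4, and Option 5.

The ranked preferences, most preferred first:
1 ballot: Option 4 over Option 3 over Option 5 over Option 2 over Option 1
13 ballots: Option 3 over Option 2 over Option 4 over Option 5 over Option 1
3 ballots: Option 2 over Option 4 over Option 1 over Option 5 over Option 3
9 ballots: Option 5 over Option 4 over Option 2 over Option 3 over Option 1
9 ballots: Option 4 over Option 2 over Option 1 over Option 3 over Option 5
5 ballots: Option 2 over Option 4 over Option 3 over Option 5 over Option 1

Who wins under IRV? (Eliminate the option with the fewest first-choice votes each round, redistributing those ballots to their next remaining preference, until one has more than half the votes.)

Round 1: Option 1 0, Option 2 8, Option 3 13, Option 4 10, Option 5 9. Option 1 eliminated.
Round 2: Option 2 8, Option 3 13, Option 4 10, Option 5 9. Option 2 eliminated.
Round 3: Option 3 13, Option 4 18, Option 5 9. Option 5 eliminated.
Round 4: Option 3 13, Option 4 27. Option 4 has a majority (≥21).

Option 4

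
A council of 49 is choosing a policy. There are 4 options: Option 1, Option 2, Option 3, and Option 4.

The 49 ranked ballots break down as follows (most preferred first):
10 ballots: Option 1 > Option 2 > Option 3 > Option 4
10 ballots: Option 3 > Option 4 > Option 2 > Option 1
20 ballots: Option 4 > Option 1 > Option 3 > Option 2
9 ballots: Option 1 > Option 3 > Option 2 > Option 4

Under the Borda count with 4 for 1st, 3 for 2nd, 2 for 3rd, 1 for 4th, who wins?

Option 1

Option 1: 10×4 + 10×1 + 20×3 + 9×4 = 146
Option 2: 10×3 + 10×2 + 20×1 + 9×2 = 88
Option 3: 10×2 + 10×4 + 20×2 + 9×3 = 127
Option 4: 10×1 + 10×3 + 20×4 + 9×1 = 129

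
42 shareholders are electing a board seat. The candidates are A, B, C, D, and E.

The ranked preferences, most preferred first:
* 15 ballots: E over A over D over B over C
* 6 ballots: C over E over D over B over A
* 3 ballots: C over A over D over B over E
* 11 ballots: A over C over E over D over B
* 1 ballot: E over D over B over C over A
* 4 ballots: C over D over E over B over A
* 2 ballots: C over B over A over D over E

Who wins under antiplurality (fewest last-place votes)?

D

Last-place votes: A 11, B 11, C 15, D 0, E 5.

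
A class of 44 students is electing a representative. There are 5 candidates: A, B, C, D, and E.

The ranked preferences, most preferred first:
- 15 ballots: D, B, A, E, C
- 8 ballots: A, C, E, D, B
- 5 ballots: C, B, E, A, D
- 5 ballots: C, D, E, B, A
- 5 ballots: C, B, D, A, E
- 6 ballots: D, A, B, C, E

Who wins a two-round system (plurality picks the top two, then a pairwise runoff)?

Round 1 first-place votes: A 8, B 0, C 15, D 21, E 0. D and C advance.
Runoff: D is ranked above C on 21 ballots, C above D on 23.

C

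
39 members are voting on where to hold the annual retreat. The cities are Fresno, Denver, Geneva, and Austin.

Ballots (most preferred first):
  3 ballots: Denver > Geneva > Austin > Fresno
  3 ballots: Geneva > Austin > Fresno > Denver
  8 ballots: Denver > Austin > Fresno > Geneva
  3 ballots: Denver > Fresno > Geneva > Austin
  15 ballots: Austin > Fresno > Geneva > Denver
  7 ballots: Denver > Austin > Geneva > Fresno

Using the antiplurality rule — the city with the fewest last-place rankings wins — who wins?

Last-place votes: Fresno 10, Denver 18, Geneva 8, Austin 3.

Austin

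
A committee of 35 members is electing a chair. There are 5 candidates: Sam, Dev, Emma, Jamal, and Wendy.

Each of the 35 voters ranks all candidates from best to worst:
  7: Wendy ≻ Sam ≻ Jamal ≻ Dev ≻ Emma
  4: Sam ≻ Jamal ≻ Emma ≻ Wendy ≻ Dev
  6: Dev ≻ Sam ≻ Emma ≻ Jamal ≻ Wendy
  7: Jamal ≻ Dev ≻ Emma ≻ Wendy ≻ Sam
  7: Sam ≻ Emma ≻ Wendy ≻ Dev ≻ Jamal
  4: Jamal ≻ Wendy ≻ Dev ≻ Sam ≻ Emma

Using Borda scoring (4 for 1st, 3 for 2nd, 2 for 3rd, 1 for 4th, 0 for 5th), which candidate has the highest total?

Sam: 7×3 + 4×4 + 6×3 + 7×0 + 7×4 + 4×1 = 87
Dev: 7×1 + 4×0 + 6×4 + 7×3 + 7×1 + 4×2 = 67
Emma: 7×0 + 4×2 + 6×2 + 7×2 + 7×3 + 4×0 = 55
Jamal: 7×2 + 4×3 + 6×1 + 7×4 + 7×0 + 4×4 = 76
Wendy: 7×4 + 4×1 + 6×0 + 7×1 + 7×2 + 4×3 = 65

Sam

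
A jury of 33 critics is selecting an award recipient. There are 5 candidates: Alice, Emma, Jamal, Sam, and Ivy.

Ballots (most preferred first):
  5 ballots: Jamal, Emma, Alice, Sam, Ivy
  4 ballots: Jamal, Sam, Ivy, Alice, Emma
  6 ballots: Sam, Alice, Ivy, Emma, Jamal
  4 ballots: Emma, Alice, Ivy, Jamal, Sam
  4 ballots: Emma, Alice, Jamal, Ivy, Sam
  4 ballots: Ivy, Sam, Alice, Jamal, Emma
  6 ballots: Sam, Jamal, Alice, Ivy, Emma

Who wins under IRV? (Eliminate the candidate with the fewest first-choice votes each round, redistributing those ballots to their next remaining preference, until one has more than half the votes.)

Jamal

Round 1: Alice 0, Emma 8, Jamal 9, Sam 12, Ivy 4. Alice eliminated.
Round 2: Emma 8, Jamal 9, Sam 12, Ivy 4. Ivy eliminated.
Round 3: Emma 8, Jamal 9, Sam 16. Emma eliminated.
Round 4: Jamal 17, Sam 16. Jamal has a majority (≥17).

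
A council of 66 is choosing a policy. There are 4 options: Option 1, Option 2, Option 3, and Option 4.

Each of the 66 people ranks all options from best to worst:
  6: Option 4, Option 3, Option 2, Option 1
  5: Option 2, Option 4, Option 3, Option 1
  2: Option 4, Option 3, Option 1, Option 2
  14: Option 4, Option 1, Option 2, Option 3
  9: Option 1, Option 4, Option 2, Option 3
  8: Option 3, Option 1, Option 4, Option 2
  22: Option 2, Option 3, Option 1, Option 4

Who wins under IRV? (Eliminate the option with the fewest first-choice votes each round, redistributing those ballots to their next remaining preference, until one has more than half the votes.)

Round 1: Option 1 9, Option 2 27, Option 3 8, Option 4 22. Option 3 eliminated.
Round 2: Option 1 17, Option 2 27, Option 4 22. Option 1 eliminated.
Round 3: Option 2 27, Option 4 39. Option 4 has a majority (≥34).

Option 4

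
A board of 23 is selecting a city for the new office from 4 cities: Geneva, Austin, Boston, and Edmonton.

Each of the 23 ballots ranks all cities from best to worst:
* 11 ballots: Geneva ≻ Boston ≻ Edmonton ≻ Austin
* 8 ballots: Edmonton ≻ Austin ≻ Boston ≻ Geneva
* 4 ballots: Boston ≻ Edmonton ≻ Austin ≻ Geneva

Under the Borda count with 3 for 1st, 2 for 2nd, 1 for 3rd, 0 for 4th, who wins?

Geneva: 11×3 + 8×0 + 4×0 = 33
Austin: 11×0 + 8×2 + 4×1 = 20
Boston: 11×2 + 8×1 + 4×3 = 42
Edmonton: 11×1 + 8×3 + 4×2 = 43

Edmonton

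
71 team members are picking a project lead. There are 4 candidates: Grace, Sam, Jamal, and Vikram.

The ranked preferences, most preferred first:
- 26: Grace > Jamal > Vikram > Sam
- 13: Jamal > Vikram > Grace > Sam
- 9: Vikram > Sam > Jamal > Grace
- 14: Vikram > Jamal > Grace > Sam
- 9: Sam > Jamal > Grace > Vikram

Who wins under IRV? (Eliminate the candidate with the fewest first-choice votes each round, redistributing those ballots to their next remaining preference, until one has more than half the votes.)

Vikram

Round 1: Grace 26, Sam 9, Jamal 13, Vikram 23. Sam eliminated.
Round 2: Grace 26, Jamal 22, Vikram 23. Jamal eliminated.
Round 3: Grace 35, Vikram 36. Vikram has a majority (≥36).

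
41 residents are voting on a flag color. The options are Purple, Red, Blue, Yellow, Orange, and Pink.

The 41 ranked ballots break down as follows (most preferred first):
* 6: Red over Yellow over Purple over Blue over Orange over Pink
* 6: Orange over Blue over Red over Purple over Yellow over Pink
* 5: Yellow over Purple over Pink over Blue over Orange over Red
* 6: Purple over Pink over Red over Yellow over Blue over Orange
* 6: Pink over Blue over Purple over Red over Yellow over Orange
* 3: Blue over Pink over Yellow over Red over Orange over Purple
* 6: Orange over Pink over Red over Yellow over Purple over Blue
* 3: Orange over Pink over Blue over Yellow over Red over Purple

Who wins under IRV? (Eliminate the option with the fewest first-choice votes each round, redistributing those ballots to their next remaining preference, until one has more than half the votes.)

Round 1: Purple 6, Red 6, Blue 3, Yellow 5, Orange 15, Pink 6. Blue eliminated.
Round 2: Purple 6, Red 6, Yellow 5, Orange 15, Pink 9. Yellow eliminated.
Round 3: Purple 11, Red 6, Orange 15, Pink 9. Red eliminated.
Round 4: Purple 17, Orange 15, Pink 9. Pink eliminated.
Round 5: Purple 23, Orange 18. Purple has a majority (≥21).

Purple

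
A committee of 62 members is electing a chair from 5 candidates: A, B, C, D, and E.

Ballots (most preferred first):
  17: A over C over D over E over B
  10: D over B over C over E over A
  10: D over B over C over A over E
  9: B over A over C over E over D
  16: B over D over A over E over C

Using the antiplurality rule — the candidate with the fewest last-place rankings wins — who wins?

Last-place votes: A 10, B 17, C 16, D 9, E 10.

D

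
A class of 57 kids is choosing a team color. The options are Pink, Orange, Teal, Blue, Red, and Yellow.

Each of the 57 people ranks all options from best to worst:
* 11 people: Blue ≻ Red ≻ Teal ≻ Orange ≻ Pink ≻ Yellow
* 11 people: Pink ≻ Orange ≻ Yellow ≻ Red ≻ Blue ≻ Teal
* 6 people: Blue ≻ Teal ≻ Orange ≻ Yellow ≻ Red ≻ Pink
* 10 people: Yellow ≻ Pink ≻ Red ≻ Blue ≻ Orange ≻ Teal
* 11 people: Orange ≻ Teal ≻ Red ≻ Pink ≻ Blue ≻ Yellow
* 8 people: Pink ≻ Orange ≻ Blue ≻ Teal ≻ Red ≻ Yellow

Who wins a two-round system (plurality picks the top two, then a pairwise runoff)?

Round 1 first-place votes: Pink 19, Orange 11, Teal 0, Blue 17, Red 0, Yellow 10. Pink and Blue advance.
Runoff: Pink is ranked above Blue on 40 ballots, Blue above Pink on 17.

Pink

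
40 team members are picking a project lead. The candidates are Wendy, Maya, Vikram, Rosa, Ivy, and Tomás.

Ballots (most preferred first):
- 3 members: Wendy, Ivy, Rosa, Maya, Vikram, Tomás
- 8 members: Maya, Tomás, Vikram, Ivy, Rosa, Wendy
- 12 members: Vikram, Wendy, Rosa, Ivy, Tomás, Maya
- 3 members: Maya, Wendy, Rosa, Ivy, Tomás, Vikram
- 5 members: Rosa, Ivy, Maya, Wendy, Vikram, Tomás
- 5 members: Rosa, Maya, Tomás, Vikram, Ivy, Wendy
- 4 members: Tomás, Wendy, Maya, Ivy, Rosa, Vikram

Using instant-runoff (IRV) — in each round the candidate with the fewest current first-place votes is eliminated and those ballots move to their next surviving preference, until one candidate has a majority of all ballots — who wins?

Rosa

Round 1: Wendy 3, Maya 11, Vikram 12, Rosa 10, Ivy 0, Tomás 4. Ivy eliminated.
Round 2: Wendy 3, Maya 11, Vikram 12, Rosa 10, Tomás 4. Wendy eliminated.
Round 3: Maya 11, Vikram 12, Rosa 13, Tomás 4. Tomás eliminated.
Round 4: Maya 15, Vikram 12, Rosa 13. Vikram eliminated.
Round 5: Maya 15, Rosa 25. Rosa has a majority (≥21).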